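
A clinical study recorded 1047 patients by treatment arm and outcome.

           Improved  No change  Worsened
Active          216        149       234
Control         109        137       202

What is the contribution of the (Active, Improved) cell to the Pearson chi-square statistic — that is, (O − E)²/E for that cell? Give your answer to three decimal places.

4.861

Row total (Active) = 599; column total (Improved) = 325; N = 1047.
Expected count E = 599 × 325 / 1047 = 185.93601.
Contribution = (O − E)²/E = (216 − 185.93601)² / 185.93601 = 4.861.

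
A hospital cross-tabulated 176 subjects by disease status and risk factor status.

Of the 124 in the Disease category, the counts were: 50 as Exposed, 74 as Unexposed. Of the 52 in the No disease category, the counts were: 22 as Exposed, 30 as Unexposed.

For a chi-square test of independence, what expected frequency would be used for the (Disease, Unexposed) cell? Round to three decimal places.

73.273

Row total (Disease) = 124; column total (Unexposed) = 104; grand total N = 176.
Expected count = (row total × column total) / N = 124 × 104 / 176 = 73.273.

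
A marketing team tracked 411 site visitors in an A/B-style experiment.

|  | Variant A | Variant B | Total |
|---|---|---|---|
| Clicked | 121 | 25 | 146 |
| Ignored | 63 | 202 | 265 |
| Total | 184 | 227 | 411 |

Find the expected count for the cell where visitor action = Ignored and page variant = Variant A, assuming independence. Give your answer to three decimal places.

118.637

Row total (Ignored) = 265; column total (Variant A) = 184; grand total N = 411.
Expected count = (row total × column total) / N = 265 × 184 / 411 = 118.637.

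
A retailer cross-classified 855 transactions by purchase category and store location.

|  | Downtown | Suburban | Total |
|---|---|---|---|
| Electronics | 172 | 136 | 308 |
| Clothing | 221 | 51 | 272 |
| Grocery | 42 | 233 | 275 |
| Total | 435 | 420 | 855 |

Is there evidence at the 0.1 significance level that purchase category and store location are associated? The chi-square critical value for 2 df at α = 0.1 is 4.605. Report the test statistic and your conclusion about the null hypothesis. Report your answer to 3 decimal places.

Grand total N = 855.
Expected counts (row total × column total / N):
  Electronics, Downtown: 308×435/855 = 156.7018
  Electronics, Suburban: 308×420/855 = 151.2982
  Clothing, Downtown: 272×435/855 = 138.3860
  Clothing, Suburban: 272×420/855 = 133.6140
  Grocery, Downtown: 275×435/855 = 139.9123
  Grocery, Suburban: 275×420/855 = 135.0877
Contributions (O − E)²/E:
  (172 − 156.7018)²/156.7018 = 1.4935
  (136 − 151.2982)²/151.2982 = 1.5468
  (221 − 138.3860)²/138.3860 = 49.3191
  (51 − 133.6140)²/133.6140 = 51.0805
  (42 − 139.9123)²/139.9123 = 68.5202
  (233 − 135.0877)²/135.0877 = 70.9674
χ² = 1.4935 + 1.5468 + 49.3191 + 51.0805 + 68.5202 + 70.9674 = 242.928
df = (3−1)(2−1) = 2. Since 242.928 > 4.605, reject the null hypothesis of independence at α = 0.1.

242.928; reject H₀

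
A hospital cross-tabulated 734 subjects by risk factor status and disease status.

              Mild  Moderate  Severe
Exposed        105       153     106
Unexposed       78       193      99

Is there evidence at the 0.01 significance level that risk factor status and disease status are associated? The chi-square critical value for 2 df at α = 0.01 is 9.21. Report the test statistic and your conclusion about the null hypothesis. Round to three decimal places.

8.798; fail to reject H₀

Row totals: 364, 370. Column totals: 183, 346, 205. Grand total N = 734.
Expected counts (row total × column total / N):
  Exposed, Mild: 364×183/734 = 90.7520
  Exposed, Moderate: 364×346/734 = 171.5858
  Exposed, Severe: 364×205/734 = 101.6621
  Unexposed, Mild: 370×183/734 = 92.2480
  Unexposed, Moderate: 370×346/734 = 174.4142
  Unexposed, Severe: 370×205/734 = 103.3379
Contributions (O − E)²/E:
  (105 − 90.7520)²/90.7520 = 2.2369
  (153 − 171.5858)²/171.5858 = 2.0132
  (106 − 101.6621)²/101.6621 = 0.1851
  (78 − 92.2480)²/92.2480 = 2.2006
  (193 − 174.4142)²/174.4142 = 1.9805
  (99 − 103.3379)²/103.3379 = 0.1821
χ² = 2.2369 + 2.0132 + 0.1851 + 2.2006 + 1.9805 + 0.1821 = 8.798
df = (2−1)(3−1) = 2. Since 8.798 < 9.21, fail to reject the null hypothesis of independence at α = 0.01.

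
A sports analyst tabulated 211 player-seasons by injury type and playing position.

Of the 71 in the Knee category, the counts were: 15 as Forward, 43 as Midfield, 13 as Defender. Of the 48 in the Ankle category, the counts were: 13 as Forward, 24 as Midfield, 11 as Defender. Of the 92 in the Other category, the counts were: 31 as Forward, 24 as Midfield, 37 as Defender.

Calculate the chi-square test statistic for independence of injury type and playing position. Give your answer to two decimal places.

Row totals: 71, 48, 92. Column totals: 59, 91, 61. Grand total N = 211.
Expected counts (row total × column total / N):
  Knee, Forward: 71×59/211 = 19.853
  Knee, Midfield: 71×91/211 = 30.621
  Knee, Defender: 71×61/211 = 20.526
  Ankle, Forward: 48×59/211 = 13.422
  Ankle, Midfield: 48×91/211 = 20.701
  Ankle, Defender: 48×61/211 = 13.877
  Other, Forward: 92×59/211 = 25.725
  Other, Midfield: 92×91/211 = 39.678
  Other, Defender: 92×61/211 = 26.597
Contributions (O − E)²/E:
  (15 − 19.853)²/19.853 = 1.1863
  (43 − 30.621)²/30.621 = 5.0044
  (13 − 20.526)²/20.526 = 2.7595
  (13 − 13.422)²/13.422 = 0.0133
  (24 − 20.701)²/20.701 = 0.5257
  (11 − 13.877)²/13.877 = 0.5965
  (31 − 25.725)²/25.725 = 1.0817
  (24 − 39.678)²/39.678 = 6.1949
  (37 − 26.597)²/26.597 = 4.0690
χ² = 1.1863 + 5.0044 + 2.7595 + 0.0133 + 0.5257 + 0.5965 + 1.0817 + 6.1949 + 4.0690 = 21.43

21.43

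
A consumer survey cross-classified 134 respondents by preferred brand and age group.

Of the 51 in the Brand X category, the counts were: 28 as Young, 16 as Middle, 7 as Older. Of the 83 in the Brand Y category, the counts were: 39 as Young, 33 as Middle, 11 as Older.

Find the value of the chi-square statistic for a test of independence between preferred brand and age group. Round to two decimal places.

Row totals: 51, 83. Column totals: 67, 49, 18. Grand total N = 134.
Expected counts (row total × column total / N):
  Brand X, Young: 51×67/134 = 25.500
  Brand X, Middle: 51×49/134 = 18.649
  Brand X, Older: 51×18/134 = 6.851
  Brand Y, Young: 83×67/134 = 41.500
  Brand Y, Middle: 83×49/134 = 30.351
  Brand Y, Older: 83×18/134 = 11.149
Contributions (O − E)²/E:
  (28 − 25.500)²/25.500 = 0.2451
  (16 − 18.649)²/18.649 = 0.3763
  (7 − 6.851)²/6.851 = 0.0032
  (39 − 41.500)²/41.500 = 0.1506
  (33 − 30.351)²/30.351 = 0.2312
  (11 − 11.149)²/11.149 = 0.0020
χ² = 0.2451 + 0.3763 + 0.0032 + 0.1506 + 0.2312 + 0.0020 = 1.01

1.01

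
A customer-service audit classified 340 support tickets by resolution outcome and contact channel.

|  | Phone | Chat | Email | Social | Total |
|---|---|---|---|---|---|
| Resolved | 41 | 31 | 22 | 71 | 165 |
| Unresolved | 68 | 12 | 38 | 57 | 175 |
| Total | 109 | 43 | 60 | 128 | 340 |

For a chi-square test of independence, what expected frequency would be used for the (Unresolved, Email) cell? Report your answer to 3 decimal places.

Row total (Unresolved) = 175; column total (Email) = 60; grand total N = 340.
Expected count = (row total × column total) / N = 175 × 60 / 340 = 30.882.

30.882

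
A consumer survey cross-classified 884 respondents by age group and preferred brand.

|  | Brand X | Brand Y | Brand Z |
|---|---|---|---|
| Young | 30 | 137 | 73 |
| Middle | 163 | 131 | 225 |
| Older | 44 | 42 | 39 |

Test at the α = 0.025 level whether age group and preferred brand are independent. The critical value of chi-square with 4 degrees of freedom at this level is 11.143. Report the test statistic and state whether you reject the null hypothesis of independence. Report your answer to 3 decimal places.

82.277; reject H₀

Row totals: 240, 519, 125. Column totals: 237, 310, 337. Grand total N = 884.
Expected counts (row total × column total / N):
  Young, Brand X: 240×237/884 = 64.3439
  Young, Brand Y: 240×310/884 = 84.1629
  Young, Brand Z: 240×337/884 = 91.4932
  Middle, Brand X: 519×237/884 = 139.1437
  Middle, Brand Y: 519×310/884 = 182.0023
  Middle, Brand Z: 519×337/884 = 197.8541
  Older, Brand X: 125×237/884 = 33.5124
  Older, Brand Y: 125×310/884 = 43.8348
  Older, Brand Z: 125×337/884 = 47.6527
Contributions (O − E)²/E:
  (30 − 64.3439)²/64.3439 = 18.3312
  (137 − 84.1629)²/84.1629 = 33.1709
  (73 − 91.4932)²/91.4932 = 3.7380
  (163 − 139.1437)²/139.1437 = 4.0902
  (131 − 182.0023)²/182.0023 = 14.2923
  (225 − 197.8541)²/197.8541 = 3.7245
  (44 − 33.5124)²/33.5124 = 3.2821
  (42 − 43.8348)²/43.8348 = 0.0768
  (39 − 47.6527)²/47.6527 = 1.5711
χ² = 18.3312 + 33.1709 + 3.7380 + 4.0902 + 14.2923 + 3.7245 + 3.2821 + 0.0768 + 1.5711 = 82.277
df = (3−1)(3−1) = 4. Since 82.277 > 11.143, reject the null hypothesis of independence at α = 0.025.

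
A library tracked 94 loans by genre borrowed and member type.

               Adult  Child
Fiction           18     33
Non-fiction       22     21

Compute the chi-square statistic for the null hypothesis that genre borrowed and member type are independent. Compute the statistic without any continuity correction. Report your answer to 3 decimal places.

Row totals: 51, 43. Column totals: 40, 54. Grand total N = 94.
Expected counts (row total × column total / N):
  Fiction, Adult: 51×40/94 = 21.7021
  Fiction, Child: 51×54/94 = 29.2979
  Non-fiction, Adult: 43×40/94 = 18.2979
  Non-fiction, Child: 43×54/94 = 24.7021
Contributions (O − E)²/E:
  (18 − 21.7021)²/21.7021 = 0.6315
  (33 − 29.2979)²/29.2979 = 0.4678
  (22 − 18.2979)²/18.2979 = 0.7490
  (21 − 24.7021)²/24.7021 = 0.5548
χ² = 0.6315 + 0.4678 + 0.7490 + 0.5548 = 2.403

2.403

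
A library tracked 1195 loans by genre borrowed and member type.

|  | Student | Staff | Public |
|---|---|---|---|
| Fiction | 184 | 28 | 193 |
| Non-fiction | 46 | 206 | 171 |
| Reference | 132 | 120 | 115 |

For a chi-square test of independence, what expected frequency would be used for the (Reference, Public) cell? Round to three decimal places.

Row total (Reference) = 367; column total (Public) = 479; grand total N = 1195.
Expected count = (row total × column total) / N = 367 × 479 / 1195 = 147.107.

147.107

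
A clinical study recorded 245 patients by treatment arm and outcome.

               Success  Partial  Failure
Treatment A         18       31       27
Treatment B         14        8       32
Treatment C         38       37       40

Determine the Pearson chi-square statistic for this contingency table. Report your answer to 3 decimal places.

14.630

Row totals: 76, 54, 115. Column totals: 70, 76, 99. Grand total N = 245.
Expected counts (row total × column total / N):
  Treatment A, Success: 76×70/245 = 21.7143
  Treatment A, Partial: 76×76/245 = 23.5755
  Treatment A, Failure: 76×99/245 = 30.7102
  Treatment B, Success: 54×70/245 = 15.4286
  Treatment B, Partial: 54×76/245 = 16.7510
  Treatment B, Failure: 54×99/245 = 21.8204
  Treatment C, Success: 115×70/245 = 32.8571
  Treatment C, Partial: 115×76/245 = 35.6735
  Treatment C, Failure: 115×99/245 = 46.4694
Contributions (O − E)²/E:
  (18 − 21.7143)²/21.7143 = 0.6353
  (31 − 23.5755)²/23.5755 = 2.3382
  (27 − 30.7102)²/30.7102 = 0.4482
  (14 − 15.4286)²/15.4286 = 0.1323
  (8 − 16.7510)²/16.7510 = 4.5717
  (32 − 21.8204)²/21.8204 = 4.7490
  (38 − 32.8571)²/32.8571 = 0.8050
  (37 − 35.6735)²/35.6735 = 0.0493
  (40 − 46.4694)²/46.4694 = 0.9007
χ² = 0.6353 + 2.3382 + 0.4482 + 0.1323 + 4.5717 + 4.7490 + 0.8050 + 0.0493 + 0.9007 = 14.630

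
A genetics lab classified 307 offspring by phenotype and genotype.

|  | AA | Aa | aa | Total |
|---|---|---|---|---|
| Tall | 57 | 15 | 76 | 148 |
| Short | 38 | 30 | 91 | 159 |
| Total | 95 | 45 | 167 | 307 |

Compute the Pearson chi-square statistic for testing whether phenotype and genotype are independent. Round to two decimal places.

9.77

Grand total N = 307.
Expected counts (row total × column total / N):
  Tall, AA: 148×95/307 = 45.798
  Tall, Aa: 148×45/307 = 21.694
  Tall, aa: 148×167/307 = 80.508
  Short, AA: 159×95/307 = 49.202
  Short, Aa: 159×45/307 = 23.306
  Short, aa: 159×167/307 = 86.492
Contributions (O − E)²/E:
  (57 − 45.798)²/45.798 = 2.7400
  (15 − 21.694)²/21.694 = 2.0655
  (76 − 80.508)²/80.508 = 0.2524
  (38 − 49.202)²/49.202 = 2.5504
  (30 − 23.306)²/23.306 = 1.9227
  (91 − 86.492)²/86.492 = 0.2350
χ² = 2.7400 + 2.0655 + 0.2524 + 2.5504 + 1.9227 + 0.2350 = 9.77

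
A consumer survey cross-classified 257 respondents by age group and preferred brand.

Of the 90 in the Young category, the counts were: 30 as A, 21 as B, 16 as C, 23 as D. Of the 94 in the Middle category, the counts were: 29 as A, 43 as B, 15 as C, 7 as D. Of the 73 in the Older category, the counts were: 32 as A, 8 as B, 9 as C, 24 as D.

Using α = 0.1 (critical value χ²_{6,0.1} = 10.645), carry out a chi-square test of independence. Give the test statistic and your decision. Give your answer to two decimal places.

35.75; reject H₀

Row totals: 90, 94, 73. Column totals: 91, 72, 40, 54. Grand total N = 257.
Expected counts (row total × column total / N):
  Young, A: 90×91/257 = 31.868
  Young, B: 90×72/257 = 25.214
  Young, C: 90×40/257 = 14.008
  Young, D: 90×54/257 = 18.911
  Middle, A: 94×91/257 = 33.284
  Middle, B: 94×72/257 = 26.335
  Middle, C: 94×40/257 = 14.630
  Middle, D: 94×54/257 = 19.751
  Older, A: 73×91/257 = 25.848
  Older, B: 73×72/257 = 20.451
  Older, C: 73×40/257 = 11.362
  Older, D: 73×54/257 = 15.339
Contributions (O − E)²/E:
  (30 − 31.868)²/31.868 = 0.1095
  (21 − 25.214)²/25.214 = 0.7043
  (16 − 14.008)²/14.008 = 0.2833
  (23 − 18.911)²/18.911 = 0.8841
  (29 − 33.284)²/33.284 = 0.5514
  (43 − 26.335)²/26.335 = 10.5457
  (15 − 14.630)²/14.630 = 0.0094
  (7 − 19.751)²/19.751 = 8.2319
  (32 − 25.848)²/25.848 = 1.4642
  (8 − 20.451)²/20.451 = 7.5804
  (9 − 11.362)²/11.362 = 0.4910
  (24 − 15.339)²/15.339 = 4.8903
χ² = 0.1095 + 0.7043 + 0.2833 + 0.8841 + 0.5514 + 10.5457 + 0.0094 + 8.2319 + 1.4642 + 7.5804 + 0.4910 + 4.8903 = 35.75
df = (3−1)(4−1) = 6. Since 35.75 > 10.645, reject the null hypothesis of independence at α = 0.1.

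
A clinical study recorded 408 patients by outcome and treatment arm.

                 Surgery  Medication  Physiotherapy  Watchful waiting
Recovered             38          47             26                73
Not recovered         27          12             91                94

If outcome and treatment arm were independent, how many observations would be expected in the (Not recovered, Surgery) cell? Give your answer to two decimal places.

Row total (Not recovered) = 224; column total (Surgery) = 65; grand total N = 408.
Expected count = (row total × column total) / N = 224 × 65 / 408 = 35.69.

35.69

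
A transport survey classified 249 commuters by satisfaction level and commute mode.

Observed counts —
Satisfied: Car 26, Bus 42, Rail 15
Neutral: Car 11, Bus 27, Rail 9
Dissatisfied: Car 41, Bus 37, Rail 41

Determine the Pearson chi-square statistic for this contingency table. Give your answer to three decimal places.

Row totals: 83, 47, 119. Column totals: 78, 106, 65. Grand total N = 249.
Expected counts (row total × column total / N):
  Satisfied, Car: 83×78/249 = 26.0000
  Satisfied, Bus: 83×106/249 = 35.3333
  Satisfied, Rail: 83×65/249 = 21.6667
  Neutral, Car: 47×78/249 = 14.7229
  Neutral, Bus: 47×106/249 = 20.0080
  Neutral, Rail: 47×65/249 = 12.2691
  Dissatisfied, Car: 119×78/249 = 37.2771
  Dissatisfied, Bus: 119×106/249 = 50.6586
  Dissatisfied, Rail: 119×65/249 = 31.0643
Contributions (O − E)²/E:
  (26 − 26.0000)²/26.0000 = 0.0000
  (42 − 35.3333)²/35.3333 = 1.2579
  (15 − 21.6667)²/21.6667 = 2.0513
  (11 − 14.7229)²/14.7229 = 0.9414
  (27 − 20.0080)²/20.0080 = 2.4434
  (9 − 12.2691)²/12.2691 = 0.8711
  (41 − 37.2771)²/37.2771 = 0.3718
  (37 − 50.6586)²/50.6586 = 3.6826
  (41 − 31.0643)²/31.0643 = 3.1779
χ² = 0.0000 + 1.2579 + 2.0513 + 0.9414 + 2.4434 + 0.8711 + 0.3718 + 3.6826 + 3.1779 = 14.797

14.797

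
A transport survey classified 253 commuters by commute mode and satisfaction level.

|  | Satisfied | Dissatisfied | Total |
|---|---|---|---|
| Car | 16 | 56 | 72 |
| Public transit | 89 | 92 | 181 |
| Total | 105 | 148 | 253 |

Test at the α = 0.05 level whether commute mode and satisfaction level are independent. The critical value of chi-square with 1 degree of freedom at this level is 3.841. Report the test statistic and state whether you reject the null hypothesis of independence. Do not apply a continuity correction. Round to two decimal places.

Grand total N = 253.
Expected counts (row total × column total / N):
  Car, Satisfied: 72×105/253 = 29.8814
  Car, Dissatisfied: 72×148/253 = 42.1186
  Public transit, Satisfied: 181×105/253 = 75.1186
  Public transit, Dissatisfied: 181×148/253 = 105.8814
Contributions (O − E)²/E:
  (16 − 29.8814)²/29.8814 = 6.4486
  (56 − 42.1186)²/42.1186 = 4.5750
  (89 − 75.1186)²/75.1186 = 2.5652
  (92 − 105.8814)²/105.8814 = 1.8199
χ² = 6.4486 + 4.5750 + 2.5652 + 1.8199 = 15.41
df = (2−1)(2−1) = 1. Since 15.41 > 3.841, reject the null hypothesis of independence at α = 0.05.

15.41; reject H₀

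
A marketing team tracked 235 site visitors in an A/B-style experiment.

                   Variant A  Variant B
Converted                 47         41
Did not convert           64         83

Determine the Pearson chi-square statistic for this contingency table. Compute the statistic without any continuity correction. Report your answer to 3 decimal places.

Row totals: 88, 147. Column totals: 111, 124. Grand total N = 235.
Expected counts (row total × column total / N):
  Converted, Variant A: 88×111/235 = 41.5660
  Converted, Variant B: 88×124/235 = 46.4340
  Did not convert, Variant A: 147×111/235 = 69.4340
  Did not convert, Variant B: 147×124/235 = 77.5660
Contributions (O − E)²/E:
  (47 − 41.5660)²/41.5660 = 0.7104
  (41 − 46.4340)²/46.4340 = 0.6359
  (64 − 69.4340)²/69.4340 = 0.4253
  (83 − 77.5660)²/77.5660 = 0.3807
χ² = 0.7104 + 0.6359 + 0.4253 + 0.3807 = 2.152

2.152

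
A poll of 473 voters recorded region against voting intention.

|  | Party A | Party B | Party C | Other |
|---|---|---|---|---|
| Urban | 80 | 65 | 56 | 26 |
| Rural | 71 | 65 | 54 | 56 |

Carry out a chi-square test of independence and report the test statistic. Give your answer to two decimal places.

10.80

Row totals: 227, 246. Column totals: 151, 130, 110, 82. Grand total N = 473.
Expected counts (row total × column total / N):
  Urban, Party A: 227×151/473 = 72.467
  Urban, Party B: 227×130/473 = 62.389
  Urban, Party C: 227×110/473 = 52.791
  Urban, Other: 227×82/473 = 39.353
  Rural, Party A: 246×151/473 = 78.533
  Rural, Party B: 246×130/473 = 67.611
  Rural, Party C: 246×110/473 = 57.209
  Rural, Other: 246×82/473 = 42.647
Contributions (O − E)²/E:
  (80 − 72.467)²/72.467 = 0.7831
  (65 − 62.389)²/62.389 = 0.1093
  (56 − 52.791)²/52.791 = 0.1951
  (26 − 39.353)²/39.353 = 4.5309
  (71 − 78.533)²/78.533 = 0.7226
  (65 − 67.611)²/67.611 = 0.1008
  (54 − 57.209)²/57.209 = 0.1800
  (56 − 42.647)²/42.647 = 4.1809
χ² = 0.7831 + 0.1093 + 0.1951 + 4.5309 + 0.7226 + 0.1008 + 0.1800 + 4.1809 = 10.80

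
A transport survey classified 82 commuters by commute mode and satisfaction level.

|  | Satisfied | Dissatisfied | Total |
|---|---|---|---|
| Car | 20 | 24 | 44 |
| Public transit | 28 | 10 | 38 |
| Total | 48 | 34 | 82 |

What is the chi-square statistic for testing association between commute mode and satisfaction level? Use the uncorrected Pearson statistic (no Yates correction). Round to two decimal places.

6.69

Grand total N = 82.
Expected counts (row total × column total / N):
  Car, Satisfied: 44×48/82 = 25.756
  Car, Dissatisfied: 44×34/82 = 18.244
  Public transit, Satisfied: 38×48/82 = 22.244
  Public transit, Dissatisfied: 38×34/82 = 15.756
Contributions (O − E)²/E:
  (20 − 25.756)²/25.756 = 1.2864
  (24 − 18.244)²/18.244 = 1.8160
  (28 − 22.244)²/22.244 = 1.4895
  (10 − 15.756)²/15.756 = 2.1028
χ² = 1.2864 + 1.8160 + 1.4895 + 2.1028 = 6.69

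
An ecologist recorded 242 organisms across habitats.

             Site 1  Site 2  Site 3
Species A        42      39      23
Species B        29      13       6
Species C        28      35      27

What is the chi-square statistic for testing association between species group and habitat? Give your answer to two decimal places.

Row totals: 104, 48, 90. Column totals: 99, 87, 56. Grand total N = 242.
Expected counts (row total × column total / N):
  Species A, Site 1: 104×99/242 = 42.545
  Species A, Site 2: 104×87/242 = 37.388
  Species A, Site 3: 104×56/242 = 24.066
  Species B, Site 1: 48×99/242 = 19.636
  Species B, Site 2: 48×87/242 = 17.256
  Species B, Site 3: 48×56/242 = 11.107
  Species C, Site 1: 90×99/242 = 36.818
  Species C, Site 2: 90×87/242 = 32.355
  Species C, Site 3: 90×56/242 = 20.826
Contributions (O − E)²/E:
  (42 − 42.545)²/42.545 = 0.0070
  (39 − 37.388)²/37.388 = 0.0695
  (23 − 24.066)²/24.066 = 0.0472
  (29 − 19.636)²/19.636 = 4.4655
  (13 − 17.256)²/17.256 = 1.0497
  (6 − 11.107)²/11.107 = 2.3482
  (28 − 36.818)²/36.818 = 2.1119
  (35 − 32.355)²/32.355 = 0.2162
  (27 − 20.826)²/20.826 = 1.8303
χ² = 0.0070 + 0.0695 + 0.0472 + 4.4655 + 1.0497 + 2.3482 + 2.1119 + 0.2162 + 1.8303 = 12.15

12.15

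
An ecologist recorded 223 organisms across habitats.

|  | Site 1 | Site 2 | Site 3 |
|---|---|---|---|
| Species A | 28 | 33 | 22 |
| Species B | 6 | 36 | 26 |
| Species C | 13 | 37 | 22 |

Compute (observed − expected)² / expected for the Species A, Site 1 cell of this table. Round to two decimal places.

Row total (Species A) = 83; column total (Site 1) = 47; N = 223.
Expected count E = 83 × 47 / 223 = 17.493.
Contribution = (O − E)²/E = (28 − 17.493)² / 17.493 = 6.31.

6.31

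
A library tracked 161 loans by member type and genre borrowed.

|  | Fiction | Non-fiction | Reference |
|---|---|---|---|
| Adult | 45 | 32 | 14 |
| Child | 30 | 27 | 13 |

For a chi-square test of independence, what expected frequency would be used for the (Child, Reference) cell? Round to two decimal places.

11.74

Row total (Child) = 70; column total (Reference) = 27; grand total N = 161.
Expected count = (row total × column total) / N = 70 × 27 / 161 = 11.74.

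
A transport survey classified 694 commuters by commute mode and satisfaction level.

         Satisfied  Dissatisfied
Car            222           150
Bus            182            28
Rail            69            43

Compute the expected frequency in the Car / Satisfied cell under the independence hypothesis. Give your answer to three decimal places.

253.539

Row total (Car) = 372; column total (Satisfied) = 473; grand total N = 694.
Expected count = (row total × column total) / N = 372 × 473 / 694 = 253.539.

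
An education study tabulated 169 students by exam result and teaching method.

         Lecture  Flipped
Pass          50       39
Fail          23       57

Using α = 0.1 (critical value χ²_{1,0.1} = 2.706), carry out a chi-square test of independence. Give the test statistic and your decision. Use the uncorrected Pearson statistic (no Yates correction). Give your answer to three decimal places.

12.919; reject H₀

Row totals: 89, 80. Column totals: 73, 96. Grand total N = 169.
Expected counts (row total × column total / N):
  Pass, Lecture: 89×73/169 = 38.4438
  Pass, Flipped: 89×96/169 = 50.5562
  Fail, Lecture: 80×73/169 = 34.5562
  Fail, Flipped: 80×96/169 = 45.4438
Contributions (O − E)²/E:
  (50 − 38.4438)²/38.4438 = 3.4738
  (39 − 50.5562)²/50.5562 = 2.6415
  (23 − 34.5562)²/34.5562 = 3.8646
  (57 − 45.4438)²/45.4438 = 2.9387
χ² = 3.4738 + 2.6415 + 3.8646 + 2.9387 = 12.919
df = (2−1)(2−1) = 1. Since 12.919 > 2.706, reject the null hypothesis of independence at α = 0.1.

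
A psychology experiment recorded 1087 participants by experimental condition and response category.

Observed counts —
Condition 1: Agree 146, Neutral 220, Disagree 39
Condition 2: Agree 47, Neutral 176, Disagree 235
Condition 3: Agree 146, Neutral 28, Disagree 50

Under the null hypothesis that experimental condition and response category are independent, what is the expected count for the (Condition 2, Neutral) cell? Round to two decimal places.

Row total (Condition 2) = 458; column total (Neutral) = 424; grand total N = 1087.
Expected count = (row total × column total) / N = 458 × 424 / 1087 = 178.65.

178.65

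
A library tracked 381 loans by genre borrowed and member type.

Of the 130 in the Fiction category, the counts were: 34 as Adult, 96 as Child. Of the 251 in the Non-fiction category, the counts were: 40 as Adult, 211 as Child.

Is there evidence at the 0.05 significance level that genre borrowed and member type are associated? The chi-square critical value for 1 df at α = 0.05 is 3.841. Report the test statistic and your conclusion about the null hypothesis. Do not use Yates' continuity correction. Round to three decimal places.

Row totals: 130, 251. Column totals: 74, 307. Grand total N = 381.
Expected counts (row total × column total / N):
  Fiction, Adult: 130×74/381 = 25.2493
  Fiction, Child: 130×307/381 = 104.7507
  Non-fiction, Adult: 251×74/381 = 48.7507
  Non-fiction, Child: 251×307/381 = 202.2493
Contributions (O − E)²/E:
  (34 − 25.2493)²/25.2493 = 3.0327
  (96 − 104.7507)²/104.7507 = 0.7310
  (40 − 48.7507)²/48.7507 = 1.5707
  (211 − 202.2493)²/202.2493 = 0.3786
χ² = 3.0327 + 0.7310 + 1.5707 + 0.3786 = 5.713
df = (2−1)(2−1) = 1. Since 5.713 > 3.841, reject the null hypothesis of independence at α = 0.05.

5.713; reject H₀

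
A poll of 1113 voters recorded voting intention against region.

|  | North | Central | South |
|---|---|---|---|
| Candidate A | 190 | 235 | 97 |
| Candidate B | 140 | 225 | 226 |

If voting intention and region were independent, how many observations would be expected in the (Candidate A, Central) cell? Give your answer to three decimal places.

Row total (Candidate A) = 522; column total (Central) = 460; grand total N = 1113.
Expected count = (row total × column total) / N = 522 × 460 / 1113 = 215.741.

215.741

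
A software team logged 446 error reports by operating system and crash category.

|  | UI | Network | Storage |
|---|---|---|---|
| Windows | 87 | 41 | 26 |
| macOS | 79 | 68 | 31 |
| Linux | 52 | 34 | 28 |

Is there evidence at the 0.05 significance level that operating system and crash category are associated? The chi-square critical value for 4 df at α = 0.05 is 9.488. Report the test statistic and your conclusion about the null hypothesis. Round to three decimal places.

8.949; fail to reject H₀

Row totals: 154, 178, 114. Column totals: 218, 143, 85. Grand total N = 446.
Expected counts (row total × column total / N):
  Windows, UI: 154×218/446 = 75.2735
  Windows, Network: 154×143/446 = 49.3767
  Windows, Storage: 154×85/446 = 29.3498
  macOS, UI: 178×218/446 = 87.0045
  macOS, Network: 178×143/446 = 57.0717
  macOS, Storage: 178×85/446 = 33.9238
  Linux, UI: 114×218/446 = 55.7220
  Linux, Network: 114×143/446 = 36.5516
  Linux, Storage: 114×85/446 = 21.7265
Contributions (O − E)²/E:
  (87 − 75.2735)²/75.2735 = 1.8268
  (41 − 49.3767)²/49.3767 = 1.4211
  (26 − 29.3498)²/29.3498 = 0.3823
  (79 − 87.0045)²/87.0045 = 0.7364
  (68 − 57.0717)²/57.0717 = 2.0926
  (31 − 33.9238)²/33.9238 = 0.2520
  (52 − 55.7220)²/55.7220 = 0.2486
  (34 − 36.5516)²/36.5516 = 0.1781
  (28 − 21.7265)²/21.7265 = 1.8115
χ² = 1.8268 + 1.4211 + 0.3823 + 0.7364 + 2.0926 + 0.2520 + 0.2486 + 0.1781 + 1.8115 = 8.949
df = (3−1)(3−1) = 4. Since 8.949 < 9.488, fail to reject the null hypothesis of independence at α = 0.05.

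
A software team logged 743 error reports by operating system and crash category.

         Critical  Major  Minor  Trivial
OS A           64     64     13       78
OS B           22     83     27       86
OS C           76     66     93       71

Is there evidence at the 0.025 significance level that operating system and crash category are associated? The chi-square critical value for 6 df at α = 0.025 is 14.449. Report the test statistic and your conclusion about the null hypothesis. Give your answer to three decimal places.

Row totals: 219, 218, 306. Column totals: 162, 213, 133, 235. Grand total N = 743.
Expected counts (row total × column total / N):
  OS A, Critical: 219×162/743 = 47.7497
  OS A, Major: 219×213/743 = 62.7820
  OS A, Minor: 219×133/743 = 39.2019
  OS A, Trivial: 219×235/743 = 69.2665
  OS B, Critical: 218×162/743 = 47.5316
  OS B, Major: 218×213/743 = 62.4953
  OS B, Minor: 218×133/743 = 39.0229
  OS B, Trivial: 218×235/743 = 68.9502
  OS C, Critical: 306×162/743 = 66.7187
  OS C, Major: 306×213/743 = 87.7227
  OS C, Minor: 306×133/743 = 54.7752
  OS C, Trivial: 306×235/743 = 96.7833
Contributions (O − E)²/E:
  (64 − 47.7497)²/47.7497 = 5.5303
  (64 − 62.7820)²/62.7820 = 0.0236
  (13 − 39.2019)²/39.2019 = 17.5129
  (78 − 69.2665)²/69.2665 = 1.1012
  (22 − 47.5316)²/47.5316 = 13.7143
  (83 − 62.4953)²/62.4953 = 6.7276
  (27 − 39.0229)²/39.0229 = 3.7042
  (86 − 68.9502)²/68.9502 = 4.2160
  (76 − 66.7187)²/66.7187 = 1.2911
  (66 − 87.7227)²/87.7227 = 5.3792
  (93 − 54.7752)²/54.7752 = 26.6751
  (71 − 96.7833)²/96.7833 = 6.8687
χ² = 5.5303 + 0.0236 + 17.5129 + 1.1012 + 13.7143 + 6.7276 + 3.7042 + 4.2160 + 1.2911 + 5.3792 + 26.6751 + 6.8687 = 92.744
df = (3−1)(4−1) = 6. Since 92.744 > 14.449, reject the null hypothesis of independence at α = 0.025.

92.744; reject H₀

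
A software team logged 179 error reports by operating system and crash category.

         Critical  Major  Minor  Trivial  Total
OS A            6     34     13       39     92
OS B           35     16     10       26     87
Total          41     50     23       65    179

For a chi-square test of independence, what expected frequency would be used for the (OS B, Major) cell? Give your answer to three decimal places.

Row total (OS B) = 87; column total (Major) = 50; grand total N = 179.
Expected count = (row total × column total) / N = 87 × 50 / 179 = 24.302.

24.302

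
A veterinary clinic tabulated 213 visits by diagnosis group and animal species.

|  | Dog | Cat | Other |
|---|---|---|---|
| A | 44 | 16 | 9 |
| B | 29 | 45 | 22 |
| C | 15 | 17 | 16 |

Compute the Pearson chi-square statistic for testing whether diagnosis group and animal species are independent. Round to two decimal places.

Row totals: 69, 96, 48. Column totals: 88, 78, 47. Grand total N = 213.
Expected counts (row total × column total / N):
  A, Dog: 69×88/213 = 28.507
  A, Cat: 69×78/213 = 25.268
  A, Other: 69×47/213 = 15.225
  B, Dog: 96×88/213 = 39.662
  B, Cat: 96×78/213 = 35.155
  B, Other: 96×47/213 = 21.183
  C, Dog: 48×88/213 = 19.831
  C, Cat: 48×78/213 = 17.577
  C, Other: 48×47/213 = 10.592
Contributions (O − E)²/E:
  (44 − 28.507)²/28.507 = 8.4201
  (16 − 25.268)²/25.268 = 3.3994
  (9 − 15.225)²/15.225 = 2.5452
  (29 − 39.662)²/39.662 = 2.8662
  (45 − 35.155)²/35.155 = 2.7570
  (22 − 21.183)²/21.183 = 0.0315
  (15 − 19.831)²/19.831 = 1.1769
  (17 − 17.577)²/17.577 = 0.0189
  (16 − 10.592)²/10.592 = 2.7612
χ² = 8.4201 + 3.3994 + 2.5452 + 2.8662 + 2.7570 + 0.0315 + 1.1769 + 0.0189 + 2.7612 = 23.98

23.98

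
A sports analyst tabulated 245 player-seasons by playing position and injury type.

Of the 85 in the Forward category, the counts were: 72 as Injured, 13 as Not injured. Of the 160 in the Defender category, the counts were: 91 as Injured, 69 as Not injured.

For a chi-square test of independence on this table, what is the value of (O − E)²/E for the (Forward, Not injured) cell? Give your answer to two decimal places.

Row total (Forward) = 85; column total (Not injured) = 82; N = 245.
Expected count E = 85 × 82 / 245 = 28.449.
Contribution = (O − E)²/E = (13 − 28.449)² / 28.449 = 8.39.

8.39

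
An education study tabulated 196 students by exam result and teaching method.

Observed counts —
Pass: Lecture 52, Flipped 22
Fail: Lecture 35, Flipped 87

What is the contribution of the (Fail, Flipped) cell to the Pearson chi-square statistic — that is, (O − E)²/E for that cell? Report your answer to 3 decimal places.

Row total (Fail) = 122; column total (Flipped) = 109; N = 196.
Expected count E = 122 × 109 / 196 = 67.8469.
Contribution = (O − E)²/E = (87 − 67.8469)² / 67.8469 = 5.407.

5.407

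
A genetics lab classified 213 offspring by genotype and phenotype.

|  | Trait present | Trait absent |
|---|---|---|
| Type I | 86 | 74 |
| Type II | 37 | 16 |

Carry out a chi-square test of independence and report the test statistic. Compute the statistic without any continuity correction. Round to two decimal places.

4.21

Row totals: 160, 53. Column totals: 123, 90. Grand total N = 213.
Expected counts (row total × column total / N):
  Type I, Trait present: 160×123/213 = 92.394
  Type I, Trait absent: 160×90/213 = 67.606
  Type II, Trait present: 53×123/213 = 30.606
  Type II, Trait absent: 53×90/213 = 22.394
Contributions (O − E)²/E:
  (86 − 92.394)²/92.394 = 0.4425
  (74 − 67.606)²/67.606 = 0.6047
  (37 − 30.606)²/30.606 = 1.3358
  (16 − 22.394)²/22.394 = 1.8256
χ² = 0.4425 + 0.6047 + 1.3358 + 1.8256 = 4.21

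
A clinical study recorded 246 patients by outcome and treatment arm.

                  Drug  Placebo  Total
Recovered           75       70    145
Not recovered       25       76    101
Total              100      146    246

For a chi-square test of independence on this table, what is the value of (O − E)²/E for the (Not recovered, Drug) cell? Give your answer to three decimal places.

Row total (Not recovered) = 101; column total (Drug) = 100; N = 246.
Expected count E = 101 × 100 / 246 = 41.0569.
Contribution = (O − E)²/E = (25 − 41.0569)² / 41.0569 = 6.280.

6.280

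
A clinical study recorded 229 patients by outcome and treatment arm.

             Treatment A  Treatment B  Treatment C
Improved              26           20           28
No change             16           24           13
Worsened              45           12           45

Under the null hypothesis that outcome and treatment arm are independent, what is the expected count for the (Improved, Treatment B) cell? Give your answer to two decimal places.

18.10

Row total (Improved) = 74; column total (Treatment B) = 56; grand total N = 229.
Expected count = (row total × column total) / N = 74 × 56 / 229 = 18.10.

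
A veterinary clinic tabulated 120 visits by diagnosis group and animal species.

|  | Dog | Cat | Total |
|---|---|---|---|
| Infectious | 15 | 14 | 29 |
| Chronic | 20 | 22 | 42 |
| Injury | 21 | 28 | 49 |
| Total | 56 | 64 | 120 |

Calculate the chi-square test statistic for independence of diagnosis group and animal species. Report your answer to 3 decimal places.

0.599

Grand total N = 120.
Expected counts (row total × column total / N):
  Infectious, Dog: 29×56/120 = 13.5333
  Infectious, Cat: 29×64/120 = 15.4667
  Chronic, Dog: 42×56/120 = 19.6000
  Chronic, Cat: 42×64/120 = 22.4000
  Injury, Dog: 49×56/120 = 22.8667
  Injury, Cat: 49×64/120 = 26.1333
Contributions (O − E)²/E:
  (15 − 13.5333)²/13.5333 = 0.1590
  (14 − 15.4667)²/15.4667 = 0.1391
  (20 − 19.6000)²/19.6000 = 0.0082
  (22 − 22.4000)²/22.4000 = 0.0071
  (21 − 22.8667)²/22.8667 = 0.1524
  (28 − 26.1333)²/26.1333 = 0.1333
χ² = 0.1590 + 0.1391 + 0.0082 + 0.0071 + 0.1524 + 0.1333 = 0.599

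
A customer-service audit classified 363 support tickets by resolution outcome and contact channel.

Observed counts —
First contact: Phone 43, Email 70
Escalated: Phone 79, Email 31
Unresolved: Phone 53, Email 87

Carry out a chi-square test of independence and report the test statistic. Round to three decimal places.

35.234

Row totals: 113, 110, 140. Column totals: 175, 188. Grand total N = 363.
Expected counts (row total × column total / N):
  First contact, Phone: 113×175/363 = 54.4766
  First contact, Email: 113×188/363 = 58.5234
  Escalated, Phone: 110×175/363 = 53.0303
  Escalated, Email: 110×188/363 = 56.9697
  Unresolved, Phone: 140×175/363 = 67.4931
  Unresolved, Email: 140×188/363 = 72.5069
Contributions (O − E)²/E:
  (43 − 54.4766)²/54.4766 = 2.4178
  (70 − 58.5234)²/58.5234 = 2.2506
  (79 − 53.0303)²/53.0303 = 12.7177
  (31 − 56.9697)²/56.9697 = 11.8383
  (53 − 67.4931)²/67.4931 = 3.1122
  (87 − 72.5069)²/72.5069 = 2.8970
χ² = 2.4178 + 2.2506 + 12.7177 + 11.8383 + 3.1122 + 2.8970 = 35.234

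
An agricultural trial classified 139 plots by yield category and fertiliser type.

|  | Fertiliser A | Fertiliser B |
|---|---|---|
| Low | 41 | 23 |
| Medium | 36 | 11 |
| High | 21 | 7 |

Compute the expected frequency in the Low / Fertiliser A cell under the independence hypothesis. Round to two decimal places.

Row total (Low) = 64; column total (Fertiliser A) = 98; grand total N = 139.
Expected count = (row total × column total) / N = 64 × 98 / 139 = 45.12.

45.12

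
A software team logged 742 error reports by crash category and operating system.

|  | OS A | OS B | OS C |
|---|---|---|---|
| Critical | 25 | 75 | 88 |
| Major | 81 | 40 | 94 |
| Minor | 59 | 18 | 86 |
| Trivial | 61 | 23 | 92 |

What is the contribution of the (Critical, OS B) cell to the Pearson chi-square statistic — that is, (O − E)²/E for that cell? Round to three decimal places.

Row total (Critical) = 188; column total (OS B) = 156; N = 742.
Expected count E = 188 × 156 / 742 = 39.5256.
Contribution = (O − E)²/E = (75 − 39.5256)² / 39.5256 = 31.838.

31.838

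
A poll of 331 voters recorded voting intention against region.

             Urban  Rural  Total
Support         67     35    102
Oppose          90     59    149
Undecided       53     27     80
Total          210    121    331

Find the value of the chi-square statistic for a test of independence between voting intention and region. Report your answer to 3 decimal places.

Grand total N = 331.
Expected counts (row total × column total / N):
  Support, Urban: 102×210/331 = 64.7130
  Support, Rural: 102×121/331 = 37.2870
  Oppose, Urban: 149×210/331 = 94.5317
  Oppose, Rural: 149×121/331 = 54.4683
  Undecided, Urban: 80×210/331 = 50.7553
  Undecided, Rural: 80×121/331 = 29.2447
Contributions (O − E)²/E:
  (67 − 64.7130)²/64.7130 = 0.0808
  (35 − 37.2870)²/37.2870 = 0.1403
  (90 − 94.5317)²/94.5317 = 0.2172
  (59 − 54.4683)²/54.4683 = 0.3770
  (53 − 50.7553)²/50.7553 = 0.0993
  (27 − 29.2447)²/29.2447 = 0.1723
χ² = 0.0808 + 0.1403 + 0.2172 + 0.3770 + 0.0993 + 0.1723 = 1.087

1.087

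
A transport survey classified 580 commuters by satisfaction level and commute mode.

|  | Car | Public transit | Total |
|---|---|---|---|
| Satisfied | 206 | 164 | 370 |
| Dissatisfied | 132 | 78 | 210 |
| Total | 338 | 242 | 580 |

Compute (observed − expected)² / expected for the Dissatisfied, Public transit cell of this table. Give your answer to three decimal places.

1.056

Row total (Dissatisfied) = 210; column total (Public transit) = 242; N = 580.
Expected count E = 210 × 242 / 580 = 87.6207.
Contribution = (O − E)²/E = (78 − 87.6207)² / 87.6207 = 1.056.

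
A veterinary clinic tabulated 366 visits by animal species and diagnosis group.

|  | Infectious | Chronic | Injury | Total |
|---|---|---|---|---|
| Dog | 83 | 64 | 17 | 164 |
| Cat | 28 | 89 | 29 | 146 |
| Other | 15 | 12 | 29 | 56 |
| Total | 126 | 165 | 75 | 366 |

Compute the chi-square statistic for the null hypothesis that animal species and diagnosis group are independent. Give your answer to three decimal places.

Grand total N = 366.
Expected counts (row total × column total / N):
  Dog, Infectious: 164×126/366 = 56.4590
  Dog, Chronic: 164×165/366 = 73.9344
  Dog, Injury: 164×75/366 = 33.6066
  Cat, Infectious: 146×126/366 = 50.2623
  Cat, Chronic: 146×165/366 = 65.8197
  Cat, Injury: 146×75/366 = 29.9180
  Other, Infectious: 56×126/366 = 19.2787
  Other, Chronic: 56×165/366 = 25.2459
  Other, Injury: 56×75/366 = 11.4754
Contributions (O − E)²/E:
  (83 − 56.4590)²/56.4590 = 12.4767
  (64 − 73.9344)²/73.9344 = 1.3349
  (17 − 33.6066)²/33.6066 = 8.2061
  (28 − 50.2623)²/50.2623 = 9.8605
  (89 − 65.8197)²/65.8197 = 8.1636
  (29 − 29.9180)²/29.9180 = 0.0282
  (15 − 19.2787)²/19.2787 = 0.9496
  (12 − 25.2459)²/25.2459 = 6.9498
  (29 − 11.4754)²/11.4754 = 26.7626
χ² = 12.4767 + 1.3349 + 8.2061 + 9.8605 + 8.1636 + 0.0282 + 0.9496 + 6.9498 + 26.7626 = 74.732

74.732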